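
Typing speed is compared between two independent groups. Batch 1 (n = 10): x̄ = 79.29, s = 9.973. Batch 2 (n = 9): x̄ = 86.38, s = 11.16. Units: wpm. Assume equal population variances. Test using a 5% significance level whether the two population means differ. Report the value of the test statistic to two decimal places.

-1.46

Let group 1 = batch 1, group 2 = batch 2. H0: μ_1 = μ_2; H1: μ_1 ≠ μ_2 (two-sample pooled-variance t-test, two-sided).
s_p² = [(10−1)·9.973² + (9−1)·11.16²]/(10+9−2) = 111.265
t = (79.29 − 86.38)/√[111.265·(1/10 + 1/9)] = -1.46
df = n₁ + n₂ − 2 = 17
Two-sided p-value ≈ 0.1617
Since p ≈ 0.1617 > α = 0.05, fail to reject H0; the evidence is not statistically significant.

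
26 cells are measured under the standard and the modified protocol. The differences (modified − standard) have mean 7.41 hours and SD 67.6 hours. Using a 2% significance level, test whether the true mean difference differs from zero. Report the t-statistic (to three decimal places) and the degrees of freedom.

t = 0.559, df = 25

H0: μ_d = 0; H1: μ_d ≠ 0 (paired t-test on the differences, two-sided).
t = d̄/(s_d/√n) = 7.41/(67.6/√26) = 0.559
df = n − 1 = 25
Two-sided p-value ≈ 0.5812
Since p ≈ 0.5812 > α = 0.02, fail to reject H0; the data do not provide sufficient evidence against H0.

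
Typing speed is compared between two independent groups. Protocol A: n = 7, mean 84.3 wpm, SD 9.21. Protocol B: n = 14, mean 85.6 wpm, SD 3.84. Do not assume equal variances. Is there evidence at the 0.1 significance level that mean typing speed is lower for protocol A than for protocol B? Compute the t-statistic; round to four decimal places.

Let group 1 = protocol A, group 2 = protocol B. H0: μ_1 = μ_2; H1: μ_1 < μ_2 (Welch's two-sample t-test, left-tailed).
t = (x̄_1 − x̄_2)/√(s_1²/n_1 + s_2²/n_2) = (84.3 − 85.6)/√(9.21²/7 + 3.84²/14) = -0.3582
Welch–Satterthwaite df ≈ 7.06
p-value = P(T ≤ -0.3582) ≈ 0.365
Since p ≈ 0.365 > α = 0.1, fail to reject H0; the evidence is not statistically significant.

-0.3582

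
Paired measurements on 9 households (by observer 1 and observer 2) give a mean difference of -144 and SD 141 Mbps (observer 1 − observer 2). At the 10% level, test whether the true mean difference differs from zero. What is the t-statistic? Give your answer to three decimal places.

-3.064

H0: μ_d = 0; H1: μ_d ≠ 0 (paired t-test on the differences, two-sided).
t = d̄/(s_d/√n) = -144/(141/√9) = -3.064
df = n − 1 = 8
Two-sided p-value ≈ 0.0155
Since p ≈ 0.0155 < α = 0.1, reject H0; the data support H1.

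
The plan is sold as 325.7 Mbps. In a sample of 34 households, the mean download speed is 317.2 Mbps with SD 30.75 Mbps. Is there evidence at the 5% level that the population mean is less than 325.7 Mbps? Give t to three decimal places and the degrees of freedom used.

H0: μ = 325.7; H1: μ < 325.7 (one-sample t-test, left-tailed).
t = (x̄ − μ₀)/(s/√n) = (317.2 − 325.7)/(30.75/√34) = -1.612
df = n − 1 = 33
p-value = P(T ≤ -1.612) ≈ 0.058
Since p ≈ 0.058 > α = 0.05, fail to reject H0; the evidence is not statistically significant.

t = -1.612, df = 33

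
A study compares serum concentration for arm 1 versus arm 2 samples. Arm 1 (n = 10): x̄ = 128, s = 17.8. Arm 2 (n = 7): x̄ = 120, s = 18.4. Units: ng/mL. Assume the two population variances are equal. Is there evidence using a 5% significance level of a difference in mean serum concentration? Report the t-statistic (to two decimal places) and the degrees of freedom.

t = 0.90, df = 15

Let group 1 = arm 1, group 2 = arm 2. H0: μ_1 = μ_2; H1: μ_1 ≠ μ_2 (two-sample pooled-variance t-test, two-sided).
s_p² = [(10−1)·17.8² + (7−1)·18.4²]/(10+7−2) = 325.528
t = (128 − 120)/√[325.528·(1/10 + 1/7)] = 0.90
df = n₁ + n₂ − 2 = 15
Two-sided p-value ≈ 0.382
Since p ≈ 0.382 > α = 0.05, fail to reject H0; the evidence is not statistically significant.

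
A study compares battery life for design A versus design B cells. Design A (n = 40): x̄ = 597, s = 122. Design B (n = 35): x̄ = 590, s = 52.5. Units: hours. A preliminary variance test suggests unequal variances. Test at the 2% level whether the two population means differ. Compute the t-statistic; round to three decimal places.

0.330

Let group 1 = design A, group 2 = design B. H0: μ_1 = μ_2; H1: μ_1 ≠ μ_2 (Welch's two-sample t-test, two-sided).
t = (x̄_1 − x̄_2)/√(s_1²/n_1 + s_2²/n_2) = (597 − 590)/√(122²/40 + 52.5²/35) = 0.330
Welch–Satterthwaite df ≈ 54.46
Two-sided p-value ≈ 0.7429
Since p ≈ 0.7429 > α = 0.02, fail to reject H0; the data do not provide sufficient evidence against H0.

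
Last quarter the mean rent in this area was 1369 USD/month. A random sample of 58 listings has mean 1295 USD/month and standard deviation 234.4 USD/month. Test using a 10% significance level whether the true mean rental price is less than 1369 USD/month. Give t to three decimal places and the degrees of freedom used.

H0: μ = 1369; H1: μ < 1369 (one-sample t-test, left-tailed).
t = (x̄ − μ₀)/(s/√n) = (1295 − 1369)/(234.4/√58) = -2.404
df = n − 1 = 57
p-value = P(T ≤ -2.404) ≈ 0.010
Since p ≈ 0.010 < α = 0.1, reject H0; the data support H1.

t = -2.404, df = 57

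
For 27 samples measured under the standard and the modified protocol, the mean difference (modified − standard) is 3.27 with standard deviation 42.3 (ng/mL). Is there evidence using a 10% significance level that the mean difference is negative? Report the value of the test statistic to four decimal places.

0.4017

H0: μ_d = 0; H1: μ_d < 0 (paired t-test on the differences, left-tailed).
t = d̄/(s_d/√n) = 3.27/(42.3/√27) = 0.4017
df = n − 1 = 26
p-value = P(T ≤ 0.4017) ≈ 0.6544
Since p ≈ 0.6544 > α = 0.1, fail to reject H0; the evidence is not statistically significant.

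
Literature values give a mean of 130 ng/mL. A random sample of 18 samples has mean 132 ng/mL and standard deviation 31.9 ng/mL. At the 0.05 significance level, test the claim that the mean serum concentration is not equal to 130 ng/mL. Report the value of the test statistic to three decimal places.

H0: μ = 130; H1: μ ≠ 130 (one-sample t-test, two-sided).
t = (x̄ − μ₀)/(s/√n) = (132 − 130)/(31.9/√18) = 0.266
df = n − 1 = 17
Two-sided p-value ≈ 0.793
Since p ≈ 0.793 > α = 0.05, fail to reject H0; the data do not provide sufficient evidence against H0.

0.266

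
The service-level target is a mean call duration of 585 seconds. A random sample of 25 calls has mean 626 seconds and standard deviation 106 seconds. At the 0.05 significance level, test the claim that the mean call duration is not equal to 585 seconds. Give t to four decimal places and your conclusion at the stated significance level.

H0: μ = 585; H1: μ ≠ 585 (one-sample t-test, two-sided).
t = (x̄ − μ₀)/(s/√n) = (626 − 585)/(106/√25) = 1.9340
df = n − 1 = 24
Two-sided p-value ≈ 0.065
Since p ≈ 0.065 > α = 0.05, fail to reject H0; the evidence is not statistically significant.

t = 1.9340; fail to reject H0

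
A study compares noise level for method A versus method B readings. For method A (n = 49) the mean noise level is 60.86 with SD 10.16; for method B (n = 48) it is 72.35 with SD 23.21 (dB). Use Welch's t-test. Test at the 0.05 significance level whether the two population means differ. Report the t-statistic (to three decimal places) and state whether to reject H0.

Let group 1 = method A, group 2 = method B. H0: μ_1 = μ_2; H1: μ_1 ≠ μ_2 (Welch's two-sample t-test, two-sided).
t = (x̄_1 − x̄_2)/√(s_1²/n_1 + s_2²/n_2) = (60.86 − 72.35)/√(10.16²/49 + 23.21²/48) = -3.147
Welch–Satterthwaite df ≈ 64.09
Two-sided p-value ≈ 0.003
Since p ≈ 0.003 < α = 0.05, reject H0; the evidence is statistically significant.

t = -3.147; reject H0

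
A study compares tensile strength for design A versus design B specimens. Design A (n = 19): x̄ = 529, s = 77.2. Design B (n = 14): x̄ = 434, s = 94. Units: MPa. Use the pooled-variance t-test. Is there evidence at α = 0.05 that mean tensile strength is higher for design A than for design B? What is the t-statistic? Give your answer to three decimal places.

3.186

Let group 1 = design A, group 2 = design B. H0: μ_1 = μ_2; H1: μ_1 > μ_2 (two-sample pooled-variance t-test, right-tailed).
s_p² = [(19−1)·77.2² + (14−1)·94²]/(19+14−2) = 7165.97
t = (529 − 434)/√[7165.97·(1/19 + 1/14)] = 3.186
df = n₁ + n₂ − 2 = 31
p-value = P(T ≥ 3.186) ≈ 0.0016
Since p ≈ 0.0016 < α = 0.05, reject H0; the evidence is statistically significant.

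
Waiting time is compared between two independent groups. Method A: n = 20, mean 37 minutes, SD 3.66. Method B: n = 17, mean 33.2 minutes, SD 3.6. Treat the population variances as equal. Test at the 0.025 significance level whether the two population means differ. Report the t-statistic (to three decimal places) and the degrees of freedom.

Let group 1 = method A, group 2 = method B. H0: μ_1 = μ_2; H1: μ_1 ≠ μ_2 (two-sample pooled-variance t-test, two-sided).
s_p² = [(20−1)·3.66² + (17−1)·3.6²]/(20+17−2) = 13.1965
t = (37 − 33.2)/√[13.1965·(1/20 + 1/17)] = 3.171
df = n₁ + n₂ − 2 = 35
Two-sided p-value ≈ 0.0032
Since p ≈ 0.0032 < α = 0.025, reject H0; the data support H1.

t = 3.171, df = 35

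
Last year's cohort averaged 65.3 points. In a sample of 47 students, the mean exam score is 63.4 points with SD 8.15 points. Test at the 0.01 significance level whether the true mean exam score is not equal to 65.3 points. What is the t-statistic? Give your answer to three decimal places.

-1.598

H0: μ = 65.3; H1: μ ≠ 65.3 (one-sample t-test, two-sided).
t = (x̄ − μ₀)/(s/√n) = (63.4 − 65.3)/(8.15/√47) = -1.598
df = n − 1 = 46
Two-sided p-value ≈ 0.117
Since p ≈ 0.117 > α = 0.01, fail to reject H0; the evidence is not statistically significant.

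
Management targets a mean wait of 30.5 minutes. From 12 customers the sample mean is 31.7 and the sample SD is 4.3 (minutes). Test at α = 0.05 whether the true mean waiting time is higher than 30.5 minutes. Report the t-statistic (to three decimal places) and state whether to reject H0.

t = 0.967; fail to reject H0

H0: μ = 30.5; H1: μ > 30.5 (one-sample t-test, right-tailed).
t = (x̄ − μ₀)/(s/√n) = (31.7 − 30.5)/(4.3/√12) = 0.967
df = n − 1 = 11
p-value = P(T ≥ 0.967) ≈ 0.1772
Since p ≈ 0.1772 > α = 0.05, fail to reject H0; the data do not provide sufficient evidence against H0.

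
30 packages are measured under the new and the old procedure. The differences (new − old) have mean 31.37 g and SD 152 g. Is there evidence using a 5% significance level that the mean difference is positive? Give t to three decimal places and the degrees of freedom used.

t = 1.130, df = 29

H0: μ_d = 0; H1: μ_d > 0 (paired t-test on the differences, right-tailed).
t = d̄/(s_d/√n) = 31.37/(152/√30) = 1.130
df = n − 1 = 29
p-value = P(T ≥ 1.130) ≈ 0.134
Since p ≈ 0.134 > α = 0.05, fail to reject H0; the evidence is not statistically significant.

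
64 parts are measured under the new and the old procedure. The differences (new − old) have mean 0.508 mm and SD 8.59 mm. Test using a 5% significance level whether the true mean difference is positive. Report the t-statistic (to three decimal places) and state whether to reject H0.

t = 0.473; fail to reject H0

H0: μ_d = 0; H1: μ_d > 0 (paired t-test on the differences, right-tailed).
t = d̄/(s_d/√n) = 0.508/(8.59/√64) = 0.473
df = n − 1 = 63
p-value = P(T ≥ 0.473) ≈ 0.319
Since p ≈ 0.319 > α = 0.05, fail to reject H0; the evidence is not statistically significant.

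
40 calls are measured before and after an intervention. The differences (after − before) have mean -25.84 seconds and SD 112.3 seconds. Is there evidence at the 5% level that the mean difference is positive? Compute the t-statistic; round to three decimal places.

H0: μ_d = 0; H1: μ_d > 0 (paired t-test on the differences, right-tailed).
t = d̄/(s_d/√n) = -25.84/(112.3/√40) = -1.455
df = n − 1 = 39
p-value = P(T ≥ -1.455) ≈ 0.9232
Since p ≈ 0.9232 > α = 0.05, fail to reject H0; the data do not provide sufficient evidence against H0.

-1.455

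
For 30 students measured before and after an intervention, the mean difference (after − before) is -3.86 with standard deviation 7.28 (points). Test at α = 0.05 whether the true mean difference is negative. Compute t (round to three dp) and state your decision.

t = -2.904; reject H0

H0: μ_d = 0; H1: μ_d < 0 (paired t-test on the differences, left-tailed).
t = d̄/(s_d/√n) = -3.86/(7.28/√30) = -2.904
df = n − 1 = 29
p-value = P(T ≤ -2.904) ≈ 0.0035
Since p ≈ 0.0035 < α = 0.05, reject H0; the data support H1.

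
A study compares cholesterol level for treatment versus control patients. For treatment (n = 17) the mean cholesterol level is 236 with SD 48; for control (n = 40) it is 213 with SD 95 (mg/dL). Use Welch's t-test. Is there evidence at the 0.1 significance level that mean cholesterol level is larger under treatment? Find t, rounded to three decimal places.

1.210

Let group 1 = treatment, group 2 = control. H0: μ_1 = μ_2; H1: μ_1 > μ_2 (Welch's two-sample t-test, right-tailed).
t = (x̄_1 − x̄_2)/√(s_1²/n_1 + s_2²/n_2) = (236 − 213)/√(48²/17 + 95²/40) = 1.210
Welch–Satterthwaite df ≈ 53.17
p-value = P(T ≥ 1.210) ≈ 0.1158
Since p ≈ 0.1158 > α = 0.1, fail to reject H0; the evidence is not statistically significant.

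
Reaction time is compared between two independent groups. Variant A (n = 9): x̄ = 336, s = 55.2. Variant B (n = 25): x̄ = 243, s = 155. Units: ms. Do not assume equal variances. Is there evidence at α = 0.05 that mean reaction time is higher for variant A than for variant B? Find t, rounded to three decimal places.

2.580

Let group 1 = variant A, group 2 = variant B. H0: μ_1 = μ_2; H1: μ_1 > μ_2 (Welch's two-sample t-test, right-tailed).
t = (x̄_1 − x̄_2)/√(s_1²/n_1 + s_2²/n_2) = (336 − 243)/√(55.2²/9 + 155²/25) = 2.580
Welch–Satterthwaite df ≈ 31.98
p-value = P(T ≥ 2.580) ≈ 0.007
Since p ≈ 0.007 < α = 0.05, reject H0; the evidence is statistically significant.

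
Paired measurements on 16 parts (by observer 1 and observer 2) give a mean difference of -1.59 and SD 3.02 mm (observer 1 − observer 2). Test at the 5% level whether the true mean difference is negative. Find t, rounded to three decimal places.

-2.106

H0: μ_d = 0; H1: μ_d < 0 (paired t-test on the differences, left-tailed).
t = d̄/(s_d/√n) = -1.59/(3.02/√16) = -2.106
df = n − 1 = 15
p-value = P(T ≤ -2.106) ≈ 0.026
Since p ≈ 0.026 < α = 0.05, reject H0; the evidence is statistically significant.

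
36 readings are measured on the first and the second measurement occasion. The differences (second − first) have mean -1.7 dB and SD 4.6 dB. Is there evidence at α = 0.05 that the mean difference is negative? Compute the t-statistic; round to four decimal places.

H0: μ_d = 0; H1: μ_d < 0 (paired t-test on the differences, left-tailed).
t = d̄/(s_d/√n) = -1.7/(4.6/√36) = -2.2174
df = n − 1 = 35
p-value = P(T ≤ -2.2174) ≈ 0.0166
Since p ≈ 0.0166 < α = 0.05, reject H0; the data support H1.

-2.2174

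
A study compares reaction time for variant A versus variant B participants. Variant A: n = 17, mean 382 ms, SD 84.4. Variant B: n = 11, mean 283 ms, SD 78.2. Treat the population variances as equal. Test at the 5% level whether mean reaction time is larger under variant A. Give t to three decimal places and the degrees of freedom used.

Let group 1 = variant A, group 2 = variant B. H0: μ_1 = μ_2; H1: μ_1 > μ_2 (two-sample pooled-variance t-test, right-tailed).
s_p² = [(17−1)·84.4² + (11−1)·78.2²]/(17+11−2) = 6735.62
t = (382 − 283)/√[6735.62·(1/17 + 1/11)] = 3.117
df = n₁ + n₂ − 2 = 26
p-value = P(T ≥ 3.117) ≈ 0.002
Since p ≈ 0.002 < α = 0.05, reject H0; the data support H1.

t = 3.117, df = 26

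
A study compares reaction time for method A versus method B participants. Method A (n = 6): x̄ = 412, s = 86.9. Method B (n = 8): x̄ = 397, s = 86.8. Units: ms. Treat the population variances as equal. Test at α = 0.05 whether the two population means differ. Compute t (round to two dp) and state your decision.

t = 0.32; fail to reject H0

Let group 1 = method A, group 2 = method B. H0: μ_1 = μ_2; H1: μ_1 ≠ μ_2 (two-sample pooled-variance t-test, two-sided).
s_p² = [(6−1)·86.9² + (8−1)·86.8²]/(6+8−2) = 7541.48
t = (412 − 397)/√[7541.48·(1/6 + 1/8)] = 0.32
df = n₁ + n₂ − 2 = 12
Two-sided p-value ≈ 0.7546
Since p ≈ 0.7546 > α = 0.05, fail to reject H0; the evidence is not statistically significant.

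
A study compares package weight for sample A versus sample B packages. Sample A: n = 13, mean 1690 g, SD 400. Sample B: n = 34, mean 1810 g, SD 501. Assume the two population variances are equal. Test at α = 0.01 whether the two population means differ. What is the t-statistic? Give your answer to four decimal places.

-0.7728

Let group 1 = sample A, group 2 = sample B. H0: μ_1 = μ_2; H1: μ_1 ≠ μ_2 (two-sample pooled-variance t-test, two-sided).
s_p² = [(13−1)·400² + (34−1)·501²]/(13+34−2) = 226734
t = (1690 − 1810)/√[226734·(1/13 + 1/34)] = -0.7728
df = n₁ + n₂ − 2 = 45
Two-sided p-value ≈ 0.444
Since p ≈ 0.444 > α = 0.01, fail to reject H0; the evidence is not statistically significant.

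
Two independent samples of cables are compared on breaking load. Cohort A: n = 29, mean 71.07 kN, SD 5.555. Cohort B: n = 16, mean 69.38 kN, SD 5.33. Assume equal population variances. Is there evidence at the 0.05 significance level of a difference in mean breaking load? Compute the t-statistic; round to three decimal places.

Let group 1 = cohort A, group 2 = cohort B. H0: μ_1 = μ_2; H1: μ_1 ≠ μ_2 (two-sample pooled-variance t-test, two-sided).
s_p² = [(29−1)·5.555² + (16−1)·5.33²]/(29+16−2) = 30.0037
t = (71.07 − 69.38)/√[30.0037·(1/29 + 1/16)] = 0.991
df = n₁ + n₂ − 2 = 43
Two-sided p-value ≈ 0.3274
Since p ≈ 0.3274 > α = 0.05, fail to reject H0; the evidence is not statistically significant.

0.991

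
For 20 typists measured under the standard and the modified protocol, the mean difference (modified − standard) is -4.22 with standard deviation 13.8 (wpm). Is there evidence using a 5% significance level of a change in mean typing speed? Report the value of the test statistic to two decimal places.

-1.37

H0: μ_d = 0; H1: μ_d ≠ 0 (paired t-test on the differences, two-sided).
t = d̄/(s_d/√n) = -4.22/(13.8/√20) = -1.37
df = n − 1 = 19
Two-sided p-value ≈ 0.1874
Since p ≈ 0.1874 > α = 0.05, fail to reject H0; the data do not provide sufficient evidence against H0.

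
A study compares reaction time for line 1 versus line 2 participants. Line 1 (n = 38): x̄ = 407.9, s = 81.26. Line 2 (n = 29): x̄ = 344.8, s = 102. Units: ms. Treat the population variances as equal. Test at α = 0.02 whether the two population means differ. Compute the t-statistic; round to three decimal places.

2.819

Let group 1 = line 1, group 2 = line 2. H0: μ_1 = μ_2; H1: μ_1 ≠ μ_2 (two-sample pooled-variance t-test, two-sided).
s_p² = [(38−1)·81.26² + (29−1)·102²]/(38+29−2) = 8240.46
t = (407.9 − 344.8)/√[8240.46·(1/38 + 1/29)] = 2.819
df = n₁ + n₂ − 2 = 65
Two-sided p-value ≈ 0.006
Since p ≈ 0.006 < α = 0.02, reject H0; the data support H1.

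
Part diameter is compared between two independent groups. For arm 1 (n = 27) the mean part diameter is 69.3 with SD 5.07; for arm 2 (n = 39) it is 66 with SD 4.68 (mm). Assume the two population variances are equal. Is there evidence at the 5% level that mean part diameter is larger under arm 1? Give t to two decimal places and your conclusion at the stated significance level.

t = 2.72; reject H0

Let group 1 = arm 1, group 2 = arm 2. H0: μ_1 = μ_2; H1: μ_1 > μ_2 (two-sample pooled-variance t-test, right-tailed).
s_p² = [(27−1)·5.07² + (39−1)·4.68²]/(27+39−2) = 23.4472
t = (69.3 − 66)/√[23.4472·(1/27 + 1/39)] = 2.72
df = n₁ + n₂ − 2 = 64
p-value = P(T ≥ 2.72) ≈ 0.0042
Since p ≈ 0.0042 < α = 0.05, reject H0; the data support H1.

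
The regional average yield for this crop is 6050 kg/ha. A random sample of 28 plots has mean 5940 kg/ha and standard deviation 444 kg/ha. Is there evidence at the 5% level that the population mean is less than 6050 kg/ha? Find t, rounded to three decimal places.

H0: μ = 6050; H1: μ < 6050 (one-sample t-test, left-tailed).
t = (x̄ − μ₀)/(s/√n) = (5940 − 6050)/(444/√28) = -1.311
df = n − 1 = 27
p-value = P(T ≤ -1.311) ≈ 0.100
Since p ≈ 0.100 > α = 0.05, fail to reject H0; the evidence is not statistically significant.

-1.311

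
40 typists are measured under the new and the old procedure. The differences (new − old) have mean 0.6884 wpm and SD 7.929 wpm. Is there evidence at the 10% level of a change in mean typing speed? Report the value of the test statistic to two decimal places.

0.55

H0: μ_d = 0; H1: μ_d ≠ 0 (paired t-test on the differences, two-sided).
t = d̄/(s_d/√n) = 0.6884/(7.929/√40) = 0.55
df = n − 1 = 39
Two-sided p-value ≈ 0.5861
Since p ≈ 0.5861 > α = 0.1, fail to reject H0; the data do not provide sufficient evidence against H0.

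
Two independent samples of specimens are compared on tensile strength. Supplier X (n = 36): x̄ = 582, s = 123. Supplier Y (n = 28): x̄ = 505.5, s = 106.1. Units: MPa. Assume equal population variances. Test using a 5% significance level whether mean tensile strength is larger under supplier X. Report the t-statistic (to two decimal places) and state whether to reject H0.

t = 2.62; reject H0

Let group 1 = supplier X, group 2 = supplier Y. H0: μ_1 = μ_2; H1: μ_1 > μ_2 (two-sample pooled-variance t-test, right-tailed).
s_p² = [(36−1)·123² + (28−1)·106.1²]/(36+28−2) = 13442.9
t = (582 − 505.5)/√[13442.9·(1/36 + 1/28)] = 2.62
df = n₁ + n₂ − 2 = 62
p-value = P(T ≥ 2.62) ≈ 0.0055
Since p ≈ 0.0055 < α = 0.05, reject H0; the data support H1.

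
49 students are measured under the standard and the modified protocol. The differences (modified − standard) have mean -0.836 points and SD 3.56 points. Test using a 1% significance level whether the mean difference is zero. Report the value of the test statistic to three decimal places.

H0: μ_d = 0; H1: μ_d ≠ 0 (paired t-test on the differences, two-sided).
t = d̄/(s_d/√n) = -0.836/(3.56/√49) = -1.644
df = n − 1 = 48
Two-sided p-value ≈ 0.1067
Since p ≈ 0.1067 > α = 0.01, fail to reject H0; the data do not provide sufficient evidence against H0.

-1.644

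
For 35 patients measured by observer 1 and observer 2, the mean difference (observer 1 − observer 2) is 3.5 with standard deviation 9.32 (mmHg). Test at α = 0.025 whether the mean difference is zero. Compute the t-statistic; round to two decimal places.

H0: μ_d = 0; H1: μ_d ≠ 0 (paired t-test on the differences, two-sided).
t = d̄/(s_d/√n) = 3.5/(9.32/√35) = 2.22
df = n − 1 = 34
Two-sided p-value ≈ 0.033
Since p ≈ 0.033 > α = 0.025, fail to reject H0; the evidence is not statistically significant.

2.22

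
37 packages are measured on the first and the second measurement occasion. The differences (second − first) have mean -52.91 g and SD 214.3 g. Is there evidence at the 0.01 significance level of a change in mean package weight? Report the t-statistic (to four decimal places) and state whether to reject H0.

t = -1.5018; fail to reject H0

H0: μ_d = 0; H1: μ_d ≠ 0 (paired t-test on the differences, two-sided).
t = d̄/(s_d/√n) = -52.91/(214.3/√37) = -1.5018
df = n − 1 = 36
Two-sided p-value ≈ 0.142
Since p ≈ 0.142 > α = 0.01, fail to reject H0; the data do not provide sufficient evidence against H0.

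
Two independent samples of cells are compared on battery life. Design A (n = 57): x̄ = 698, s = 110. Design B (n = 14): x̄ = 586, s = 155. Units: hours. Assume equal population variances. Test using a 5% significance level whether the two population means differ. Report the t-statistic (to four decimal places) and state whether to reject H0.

t = 3.1348; reject H0

Let group 1 = design A, group 2 = design B. H0: μ_1 = μ_2; H1: μ_1 ≠ μ_2 (two-sample pooled-variance t-test, two-sided).
s_p² = [(57−1)·110² + (14−1)·155²]/(57+14−2) = 14346.7
t = (698 − 586)/√[14346.7·(1/57 + 1/14)] = 3.1348
df = n₁ + n₂ − 2 = 69
Two-sided p-value ≈ 0.003
Since p ≈ 0.003 < α = 0.05, reject H0; the evidence is statistically significant.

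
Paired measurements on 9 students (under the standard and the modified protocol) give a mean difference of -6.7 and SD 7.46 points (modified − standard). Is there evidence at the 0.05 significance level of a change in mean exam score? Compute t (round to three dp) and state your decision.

t = -2.694; reject H0

H0: μ_d = 0; H1: μ_d ≠ 0 (paired t-test on the differences, two-sided).
t = d̄/(s_d/√n) = -6.7/(7.46/√9) = -2.694
df = n − 1 = 8
Two-sided p-value ≈ 0.027
Since p ≈ 0.027 < α = 0.05, reject H0; the data support H1.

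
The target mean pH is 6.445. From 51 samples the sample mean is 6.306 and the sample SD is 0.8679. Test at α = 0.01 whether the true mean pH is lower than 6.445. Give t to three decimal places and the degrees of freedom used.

H0: μ = 6.445; H1: μ < 6.445 (one-sample t-test, left-tailed).
t = (x̄ − μ₀)/(s/√n) = (6.306 − 6.445)/(0.8679/√51) = -1.144
df = n − 1 = 50
p-value = P(T ≤ -1.144) ≈ 0.1291
Since p ≈ 0.1291 > α = 0.01, fail to reject H0; the evidence is not statistically significant.

t = -1.144, df = 50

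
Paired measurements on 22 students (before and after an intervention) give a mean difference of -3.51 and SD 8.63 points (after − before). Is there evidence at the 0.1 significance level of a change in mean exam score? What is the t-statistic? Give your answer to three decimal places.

H0: μ_d = 0; H1: μ_d ≠ 0 (paired t-test on the differences, two-sided).
t = d̄/(s_d/√n) = -3.51/(8.63/√22) = -1.908
df = n − 1 = 21
Two-sided p-value ≈ 0.0702
Since p ≈ 0.0702 < α = 0.1, reject H0; the data support H1.

-1.908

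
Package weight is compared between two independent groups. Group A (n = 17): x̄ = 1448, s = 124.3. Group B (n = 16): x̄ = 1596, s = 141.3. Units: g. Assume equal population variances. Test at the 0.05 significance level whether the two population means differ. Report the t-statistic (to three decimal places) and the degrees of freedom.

t = -3.200, df = 31

Let group 1 = group A, group 2 = group B. H0: μ_1 = μ_2; H1: μ_1 ≠ μ_2 (two-sample pooled-variance t-test, two-sided).
s_p² = [(17−1)·124.3² + (16−1)·141.3²]/(17+16−2) = 17635.3
t = (1448 − 1596)/√[17635.3·(1/17 + 1/16)] = -3.200
df = n₁ + n₂ − 2 = 31
Two-sided p-value ≈ 0.0032
Since p ≈ 0.0032 < α = 0.05, reject H0; the data support H1.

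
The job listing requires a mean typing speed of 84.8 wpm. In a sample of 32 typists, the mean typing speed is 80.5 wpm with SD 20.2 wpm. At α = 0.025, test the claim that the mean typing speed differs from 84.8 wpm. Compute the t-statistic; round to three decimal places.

-1.204

H0: μ = 84.8; H1: μ ≠ 84.8 (one-sample t-test, two-sided).
t = (x̄ − μ₀)/(s/√n) = (80.5 − 84.8)/(20.2/√32) = -1.204
df = n − 1 = 31
Two-sided p-value ≈ 0.238
Since p ≈ 0.238 > α = 0.025, fail to reject H0; the data do not provide sufficient evidence against H0.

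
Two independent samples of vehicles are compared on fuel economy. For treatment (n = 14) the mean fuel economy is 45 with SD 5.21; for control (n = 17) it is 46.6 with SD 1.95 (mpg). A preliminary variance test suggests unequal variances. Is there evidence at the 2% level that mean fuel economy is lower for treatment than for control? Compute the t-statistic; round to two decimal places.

Let group 1 = treatment, group 2 = control. H0: μ_1 = μ_2; H1: μ_1 < μ_2 (Welch's two-sample t-test, left-tailed).
t = (x̄_1 − x̄_2)/√(s_1²/n_1 + s_2²/n_2) = (45 − 46.6)/√(5.21²/14 + 1.95²/17) = -1.09
Welch–Satterthwaite df ≈ 16.00
p-value = P(T ≤ -1.09) ≈ 0.146
Since p ≈ 0.146 > α = 0.02, fail to reject H0; the evidence is not statistically significant.

-1.09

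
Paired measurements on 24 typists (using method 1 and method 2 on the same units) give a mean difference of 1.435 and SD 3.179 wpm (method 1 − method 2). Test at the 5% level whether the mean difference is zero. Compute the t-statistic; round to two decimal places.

H0: μ_d = 0; H1: μ_d ≠ 0 (paired t-test on the differences, two-sided).
t = d̄/(s_d/√n) = 1.435/(3.179/√24) = 2.21
df = n − 1 = 23
Two-sided p-value ≈ 0.0372
Since p ≈ 0.0372 < α = 0.05, reject H0; the evidence is statistically significant.

2.21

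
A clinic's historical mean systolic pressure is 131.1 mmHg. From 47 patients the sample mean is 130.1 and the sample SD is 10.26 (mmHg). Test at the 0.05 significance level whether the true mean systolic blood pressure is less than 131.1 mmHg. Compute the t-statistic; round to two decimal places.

-0.67

H0: μ = 131.1; H1: μ < 131.1 (one-sample t-test, left-tailed).
t = (x̄ − μ₀)/(s/√n) = (130.1 − 131.1)/(10.26/√47) = -0.67
df = n − 1 = 46
p-value = P(T ≤ -0.67) ≈ 0.2537
Since p ≈ 0.2537 > α = 0.05, fail to reject H0; the evidence is not statistically significant.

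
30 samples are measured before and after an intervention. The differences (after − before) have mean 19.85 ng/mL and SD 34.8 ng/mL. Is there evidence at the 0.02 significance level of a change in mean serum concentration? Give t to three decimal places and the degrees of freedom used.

H0: μ_d = 0; H1: μ_d ≠ 0 (paired t-test on the differences, two-sided).
t = d̄/(s_d/√n) = 19.85/(34.8/√30) = 3.124
df = n − 1 = 29
Two-sided p-value ≈ 0.0040
Since p ≈ 0.0040 < α = 0.02, reject H0; the data support H1.

t = 3.124, df = 29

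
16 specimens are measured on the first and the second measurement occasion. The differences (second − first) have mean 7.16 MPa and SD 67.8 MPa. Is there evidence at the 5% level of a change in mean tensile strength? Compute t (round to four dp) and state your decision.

t = 0.4224; fail to reject H0

H0: μ_d = 0; H1: μ_d ≠ 0 (paired t-test on the differences, two-sided).
t = d̄/(s_d/√n) = 7.16/(67.8/√16) = 0.4224
df = n − 1 = 15
Two-sided p-value ≈ 0.679
Since p ≈ 0.679 > α = 0.05, fail to reject H0; the data do not provide sufficient evidence against H0.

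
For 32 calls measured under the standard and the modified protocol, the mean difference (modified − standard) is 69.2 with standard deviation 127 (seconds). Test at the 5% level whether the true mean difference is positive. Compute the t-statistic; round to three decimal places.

H0: μ_d = 0; H1: μ_d > 0 (paired t-test on the differences, right-tailed).
t = d̄/(s_d/√n) = 69.2/(127/√32) = 3.082
df = n − 1 = 31
p-value = P(T ≥ 3.082) ≈ 0.0021
Since p ≈ 0.0021 < α = 0.05, reject H0; the evidence is statistically significant.

3.082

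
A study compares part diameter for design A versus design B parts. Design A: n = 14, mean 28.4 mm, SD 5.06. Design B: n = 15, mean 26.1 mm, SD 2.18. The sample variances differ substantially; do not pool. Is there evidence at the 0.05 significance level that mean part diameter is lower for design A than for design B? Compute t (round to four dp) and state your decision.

t = 1.5702; fail to reject H0

Let group 1 = design A, group 2 = design B. H0: μ_1 = μ_2; H1: μ_1 < μ_2 (Welch's two-sample t-test, left-tailed).
t = (x̄_1 − x̄_2)/√(s_1²/n_1 + s_2²/n_2) = (28.4 − 26.1)/√(5.06²/14 + 2.18²/15) = 1.5702
Welch–Satterthwaite df ≈ 17.41
p-value = P(T ≤ 1.5702) ≈ 0.9328
Since p ≈ 0.9328 > α = 0.05, fail to reject H0; the evidence is not statistically significant.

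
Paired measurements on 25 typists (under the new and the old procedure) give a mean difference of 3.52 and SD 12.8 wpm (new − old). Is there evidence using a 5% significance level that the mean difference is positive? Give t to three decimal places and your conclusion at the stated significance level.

H0: μ_d = 0; H1: μ_d > 0 (paired t-test on the differences, right-tailed).
t = d̄/(s_d/√n) = 3.52/(12.8/√25) = 1.375
df = n − 1 = 24
p-value = P(T ≥ 1.375) ≈ 0.0909
Since p ≈ 0.0909 > α = 0.05, fail to reject H0; the data do not provide sufficient evidence against H0.

t = 1.375; fail to reject H0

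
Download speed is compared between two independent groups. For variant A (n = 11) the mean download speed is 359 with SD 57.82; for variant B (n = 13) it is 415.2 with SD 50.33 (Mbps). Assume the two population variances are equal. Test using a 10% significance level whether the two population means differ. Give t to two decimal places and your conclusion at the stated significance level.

t = -2.55; reject H0

Let group 1 = variant A, group 2 = variant B. H0: μ_1 = μ_2; H1: μ_1 ≠ μ_2 (two-sample pooled-variance t-test, two-sided).
s_p² = [(11−1)·57.82² + (13−1)·50.33²]/(11+13−2) = 2901.31
t = (359 − 415.2)/√[2901.31·(1/11 + 1/13)] = -2.55
df = n₁ + n₂ − 2 = 22
Two-sided p-value ≈ 0.018
Since p ≈ 0.018 < α = 0.1, reject H0; the evidence is statistically significant.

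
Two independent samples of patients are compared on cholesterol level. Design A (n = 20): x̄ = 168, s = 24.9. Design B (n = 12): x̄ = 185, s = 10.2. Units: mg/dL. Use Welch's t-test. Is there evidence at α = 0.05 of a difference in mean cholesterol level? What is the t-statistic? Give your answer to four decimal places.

-2.6991

Let group 1 = design A, group 2 = design B. H0: μ_1 = μ_2; H1: μ_1 ≠ μ_2 (Welch's two-sample t-test, two-sided).
t = (x̄_1 − x̄_2)/√(s_1²/n_1 + s_2²/n_2) = (168 − 185)/√(24.9²/20 + 10.2²/12) = -2.6991
Welch–Satterthwaite df ≈ 27.41
Two-sided p-value ≈ 0.0118
Since p ≈ 0.0118 < α = 0.05, reject H0; the data support H1.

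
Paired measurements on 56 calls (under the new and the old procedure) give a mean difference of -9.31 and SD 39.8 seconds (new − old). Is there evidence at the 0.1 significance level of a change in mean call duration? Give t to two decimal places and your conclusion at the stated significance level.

H0: μ_d = 0; H1: μ_d ≠ 0 (paired t-test on the differences, two-sided).
t = d̄/(s_d/√n) = -9.31/(39.8/√56) = -1.75
df = n − 1 = 55
Two-sided p-value ≈ 0.0856
Since p ≈ 0.0856 < α = 0.1, reject H0; the evidence is statistically significant.

t = -1.75; reject H0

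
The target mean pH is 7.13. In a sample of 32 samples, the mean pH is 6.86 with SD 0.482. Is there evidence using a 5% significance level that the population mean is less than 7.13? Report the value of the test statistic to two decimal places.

H0: μ = 7.13; H1: μ < 7.13 (one-sample t-test, left-tailed).
t = (x̄ − μ₀)/(s/√n) = (6.86 − 7.13)/(0.482/√32) = -3.17
df = n − 1 = 31
p-value = P(T ≤ -3.17) ≈ 0.0017
Since p ≈ 0.0017 < α = 0.05, reject H0; the data support H1.

-3.17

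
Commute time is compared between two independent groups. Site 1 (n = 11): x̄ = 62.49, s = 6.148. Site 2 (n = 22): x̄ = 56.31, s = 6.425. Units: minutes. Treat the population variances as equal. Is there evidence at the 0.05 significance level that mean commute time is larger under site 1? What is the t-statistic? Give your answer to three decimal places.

Let group 1 = site 1, group 2 = site 2. H0: μ_1 = μ_2; H1: μ_1 > μ_2 (two-sample pooled-variance t-test, right-tailed).
s_p² = [(11−1)·6.148² + (22−1)·6.425²]/(11+22−2) = 40.1572
t = (62.49 − 56.31)/√[40.1572·(1/11 + 1/22)] = 2.641
df = n₁ + n₂ − 2 = 31
p-value = P(T ≥ 2.641) ≈ 0.0064
Since p ≈ 0.0064 < α = 0.05, reject H0; the data support H1.

2.641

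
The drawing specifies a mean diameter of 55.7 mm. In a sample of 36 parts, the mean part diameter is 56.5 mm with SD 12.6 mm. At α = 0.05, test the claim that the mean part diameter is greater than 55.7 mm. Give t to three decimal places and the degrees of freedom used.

H0: μ = 55.7; H1: μ > 55.7 (one-sample t-test, right-tailed).
t = (x̄ − μ₀)/(s/√n) = (56.5 − 55.7)/(12.6/√36) = 0.381
df = n − 1 = 35
p-value = P(T ≥ 0.381) ≈ 0.353
Since p ≈ 0.353 > α = 0.05, fail to reject H0; the evidence is not statistically significant.

t = 0.381, df = 35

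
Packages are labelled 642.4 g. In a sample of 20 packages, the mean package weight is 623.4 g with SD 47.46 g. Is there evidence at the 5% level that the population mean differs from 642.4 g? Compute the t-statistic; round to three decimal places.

H0: μ = 642.4; H1: μ ≠ 642.4 (one-sample t-test, two-sided).
t = (x̄ − μ₀)/(s/√n) = (623.4 − 642.4)/(47.46/√20) = -1.790
df = n − 1 = 19
Two-sided p-value ≈ 0.0893
Since p ≈ 0.0893 > α = 0.05, fail to reject H0; the data do not provide sufficient evidence against H0.

-1.790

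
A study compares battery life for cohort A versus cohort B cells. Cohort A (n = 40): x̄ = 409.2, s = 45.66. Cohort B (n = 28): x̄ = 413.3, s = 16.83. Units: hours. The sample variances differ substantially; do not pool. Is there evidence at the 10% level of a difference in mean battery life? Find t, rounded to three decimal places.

Let group 1 = cohort A, group 2 = cohort B. H0: μ_1 = μ_2; H1: μ_1 ≠ μ_2 (Welch's two-sample t-test, two-sided).
t = (x̄_1 − x̄_2)/√(s_1²/n_1 + s_2²/n_2) = (409.2 − 413.3)/√(45.66²/40 + 16.83²/28) = -0.520
Welch–Satterthwaite df ≈ 52.74
Two-sided p-value ≈ 0.6054
Since p ≈ 0.6054 > α = 0.1, fail to reject H0; the data do not provide sufficient evidence against H0.

-0.520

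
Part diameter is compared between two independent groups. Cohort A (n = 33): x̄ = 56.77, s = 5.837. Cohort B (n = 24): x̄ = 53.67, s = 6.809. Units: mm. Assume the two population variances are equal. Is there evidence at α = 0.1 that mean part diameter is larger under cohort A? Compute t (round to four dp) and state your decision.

t = 1.8454; reject H0

Let group 1 = cohort A, group 2 = cohort B. H0: μ_1 = μ_2; H1: μ_1 > μ_2 (two-sample pooled-variance t-test, right-tailed).
s_p² = [(33−1)·5.837² + (24−1)·6.809²]/(33+24−2) = 39.2108
t = (56.77 − 53.67)/√[39.2108·(1/33 + 1/24)] = 1.8454
df = n₁ + n₂ − 2 = 55
p-value = P(T ≥ 1.8454) ≈ 0.0352
Since p ≈ 0.0352 < α = 0.1, reject H0; the evidence is statistically significant.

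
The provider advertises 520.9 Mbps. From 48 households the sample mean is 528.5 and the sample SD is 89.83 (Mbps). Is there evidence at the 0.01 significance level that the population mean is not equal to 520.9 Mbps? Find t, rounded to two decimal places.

0.59

H0: μ = 520.9; H1: μ ≠ 520.9 (one-sample t-test, two-sided).
t = (x̄ − μ₀)/(s/√n) = (528.5 − 520.9)/(89.83/√48) = 0.59
df = n − 1 = 47
Two-sided p-value ≈ 0.561
Since p ≈ 0.561 > α = 0.01, fail to reject H0; the evidence is not statistically significant.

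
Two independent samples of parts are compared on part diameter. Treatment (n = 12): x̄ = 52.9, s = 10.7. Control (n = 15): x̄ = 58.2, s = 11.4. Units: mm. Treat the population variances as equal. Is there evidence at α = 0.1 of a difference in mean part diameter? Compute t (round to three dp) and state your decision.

t = -1.233; fail to reject H0

Let group 1 = treatment, group 2 = control. H0: μ_1 = μ_2; H1: μ_1 ≠ μ_2 (two-sample pooled-variance t-test, two-sided).
s_p² = [(12−1)·10.7² + (15−1)·11.4²]/(12+15−2) = 123.153
t = (52.9 − 58.2)/√[123.153·(1/12 + 1/15)] = -1.233
df = n₁ + n₂ − 2 = 25
Two-sided p-value ≈ 0.2290
Since p ≈ 0.2290 > α = 0.1, fail to reject H0; the data do not provide sufficient evidence against H0.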